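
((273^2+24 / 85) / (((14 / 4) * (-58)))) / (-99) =2111663 / 569415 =3.71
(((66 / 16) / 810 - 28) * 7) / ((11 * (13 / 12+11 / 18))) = -423283 / 40260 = -10.51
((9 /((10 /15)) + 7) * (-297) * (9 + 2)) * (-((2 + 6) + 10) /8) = 1205523 /8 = 150690.38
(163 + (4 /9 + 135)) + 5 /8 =299.07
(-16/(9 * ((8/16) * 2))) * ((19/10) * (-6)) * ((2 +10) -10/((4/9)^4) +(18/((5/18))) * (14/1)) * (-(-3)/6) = 2686999/400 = 6717.50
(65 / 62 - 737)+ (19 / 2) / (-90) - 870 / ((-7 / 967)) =4665647807 / 39060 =119448.23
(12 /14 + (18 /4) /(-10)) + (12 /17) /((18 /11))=5987 /7140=0.84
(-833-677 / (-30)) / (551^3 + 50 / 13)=-316069 / 65240820390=-0.00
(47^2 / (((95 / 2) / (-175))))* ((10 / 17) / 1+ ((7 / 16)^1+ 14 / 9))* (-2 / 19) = 2211.33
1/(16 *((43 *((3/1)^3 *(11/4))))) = 1/51084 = 0.00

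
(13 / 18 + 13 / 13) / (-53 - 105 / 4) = -62 / 2853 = -0.02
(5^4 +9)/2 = 317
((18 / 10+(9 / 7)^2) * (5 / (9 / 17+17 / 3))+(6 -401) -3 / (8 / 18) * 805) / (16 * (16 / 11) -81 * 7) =992301409 / 92609804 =10.71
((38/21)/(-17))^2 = 0.01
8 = 8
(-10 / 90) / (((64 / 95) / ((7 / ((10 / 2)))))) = -133 / 576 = -0.23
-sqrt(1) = -1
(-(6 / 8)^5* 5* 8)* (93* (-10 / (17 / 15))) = 8474625 / 1088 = 7789.18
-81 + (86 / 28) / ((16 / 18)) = -8685 / 112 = -77.54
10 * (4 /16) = 5 /2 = 2.50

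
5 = 5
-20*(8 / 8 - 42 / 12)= 50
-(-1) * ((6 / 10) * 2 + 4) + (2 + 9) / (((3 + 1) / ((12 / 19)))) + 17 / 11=8864 / 1045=8.48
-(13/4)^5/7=-371293/7168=-51.80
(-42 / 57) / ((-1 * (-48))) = -7 / 456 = -0.02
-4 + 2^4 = 12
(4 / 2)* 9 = 18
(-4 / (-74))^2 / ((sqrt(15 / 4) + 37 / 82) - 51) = -135956 / 2348630389 - 6724 * sqrt(15) / 11743151945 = -0.00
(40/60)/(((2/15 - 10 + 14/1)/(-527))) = -85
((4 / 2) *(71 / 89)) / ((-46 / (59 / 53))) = -4189 / 108491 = -0.04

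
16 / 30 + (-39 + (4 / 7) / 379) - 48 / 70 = -1558009 / 39795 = -39.15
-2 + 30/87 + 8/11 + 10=2894/319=9.07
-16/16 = -1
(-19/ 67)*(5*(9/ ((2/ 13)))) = -11115/ 134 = -82.95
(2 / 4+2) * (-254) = -635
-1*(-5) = 5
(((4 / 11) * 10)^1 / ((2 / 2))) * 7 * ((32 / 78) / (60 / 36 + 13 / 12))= 17920 / 4719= 3.80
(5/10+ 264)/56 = 529/112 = 4.72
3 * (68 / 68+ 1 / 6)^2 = 49 / 12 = 4.08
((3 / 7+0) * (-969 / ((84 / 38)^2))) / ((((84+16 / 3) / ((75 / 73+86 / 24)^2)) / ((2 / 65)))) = -38820520187 / 62382552960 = -0.62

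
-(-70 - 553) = 623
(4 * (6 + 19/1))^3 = 1000000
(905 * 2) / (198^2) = 905 / 19602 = 0.05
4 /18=2 /9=0.22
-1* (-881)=881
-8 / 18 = -4 / 9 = -0.44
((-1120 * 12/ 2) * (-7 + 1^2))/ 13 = 40320/ 13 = 3101.54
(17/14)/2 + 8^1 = 241/28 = 8.61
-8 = -8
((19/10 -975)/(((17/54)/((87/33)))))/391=-7619373/365585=-20.84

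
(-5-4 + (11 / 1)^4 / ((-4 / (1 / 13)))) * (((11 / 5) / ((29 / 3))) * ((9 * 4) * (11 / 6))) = -567369 / 130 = -4364.38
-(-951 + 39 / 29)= 27540 / 29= 949.66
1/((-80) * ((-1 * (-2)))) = -1/160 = -0.01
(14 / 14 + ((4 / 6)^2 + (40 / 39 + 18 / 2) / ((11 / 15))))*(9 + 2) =19454 / 117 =166.27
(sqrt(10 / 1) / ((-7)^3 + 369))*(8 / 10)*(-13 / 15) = -0.08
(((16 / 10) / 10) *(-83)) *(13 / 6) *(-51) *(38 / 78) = 714.91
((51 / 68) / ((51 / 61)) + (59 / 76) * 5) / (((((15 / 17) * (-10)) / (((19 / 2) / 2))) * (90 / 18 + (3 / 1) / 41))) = -42189 / 83200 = -0.51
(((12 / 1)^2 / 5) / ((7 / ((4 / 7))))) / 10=288 / 1225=0.24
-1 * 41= -41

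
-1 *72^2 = -5184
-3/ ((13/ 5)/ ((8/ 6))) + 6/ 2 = 19/ 13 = 1.46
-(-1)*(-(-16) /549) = 16 /549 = 0.03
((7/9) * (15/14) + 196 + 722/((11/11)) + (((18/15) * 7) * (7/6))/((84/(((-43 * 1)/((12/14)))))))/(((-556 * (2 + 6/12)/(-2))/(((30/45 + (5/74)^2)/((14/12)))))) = 3624277171/4795333200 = 0.76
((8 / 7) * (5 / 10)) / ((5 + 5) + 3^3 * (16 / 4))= 2 / 413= 0.00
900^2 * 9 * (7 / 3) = 17010000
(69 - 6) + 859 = 922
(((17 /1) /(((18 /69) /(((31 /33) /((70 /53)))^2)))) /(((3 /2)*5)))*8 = 2110969118 /60031125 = 35.16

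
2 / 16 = 1 / 8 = 0.12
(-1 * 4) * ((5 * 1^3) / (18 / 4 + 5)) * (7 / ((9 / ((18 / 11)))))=-2.68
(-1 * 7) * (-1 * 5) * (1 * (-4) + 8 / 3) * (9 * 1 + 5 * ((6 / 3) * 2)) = -4060 / 3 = -1353.33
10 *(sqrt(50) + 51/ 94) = 76.14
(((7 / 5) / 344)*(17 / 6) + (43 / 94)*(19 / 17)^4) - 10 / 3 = -35217998789 / 13503675280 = -2.61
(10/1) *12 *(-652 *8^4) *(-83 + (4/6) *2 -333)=132888657920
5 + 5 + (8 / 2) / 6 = 32 / 3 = 10.67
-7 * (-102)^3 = 7428456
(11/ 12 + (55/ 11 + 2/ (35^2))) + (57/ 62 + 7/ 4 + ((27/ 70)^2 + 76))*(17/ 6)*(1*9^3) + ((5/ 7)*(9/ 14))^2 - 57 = 726809682283/ 4465860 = 162747.98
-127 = -127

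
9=9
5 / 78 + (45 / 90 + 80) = 3142 / 39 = 80.56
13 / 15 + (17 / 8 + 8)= 1319 / 120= 10.99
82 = 82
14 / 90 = 7 / 45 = 0.16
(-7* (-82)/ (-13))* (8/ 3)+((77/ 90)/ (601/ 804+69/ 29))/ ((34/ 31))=-1352189827/ 11508575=-117.49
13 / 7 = 1.86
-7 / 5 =-1.40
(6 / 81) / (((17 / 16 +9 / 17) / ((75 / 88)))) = 1700 / 42867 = 0.04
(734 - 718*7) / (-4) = 1073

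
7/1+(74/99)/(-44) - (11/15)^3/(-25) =142906477/20418750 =7.00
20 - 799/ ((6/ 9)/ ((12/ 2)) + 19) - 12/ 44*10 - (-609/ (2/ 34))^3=1109682256952.46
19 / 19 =1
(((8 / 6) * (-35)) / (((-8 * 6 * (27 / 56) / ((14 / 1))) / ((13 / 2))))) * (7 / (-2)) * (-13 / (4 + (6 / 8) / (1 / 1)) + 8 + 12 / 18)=-52749970 / 13851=-3808.39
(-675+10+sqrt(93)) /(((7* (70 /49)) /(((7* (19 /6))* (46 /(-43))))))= 406847 /258- 3059* sqrt(93) /1290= 1554.06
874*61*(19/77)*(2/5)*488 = 988654816/385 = 2567934.59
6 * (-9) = -54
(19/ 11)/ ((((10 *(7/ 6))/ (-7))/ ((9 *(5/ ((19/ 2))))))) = -54/ 11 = -4.91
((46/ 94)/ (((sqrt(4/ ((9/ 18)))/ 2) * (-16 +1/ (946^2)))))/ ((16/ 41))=-210976447 * sqrt(2)/ 5383814280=-0.06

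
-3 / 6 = -1 / 2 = -0.50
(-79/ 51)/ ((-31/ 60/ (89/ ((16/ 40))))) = 351550/ 527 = 667.08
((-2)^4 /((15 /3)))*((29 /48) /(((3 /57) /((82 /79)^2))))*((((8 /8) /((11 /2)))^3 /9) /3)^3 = 1896921088 /4344811112288830095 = 0.00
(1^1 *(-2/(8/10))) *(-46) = 115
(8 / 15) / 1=8 / 15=0.53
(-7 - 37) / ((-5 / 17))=748 / 5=149.60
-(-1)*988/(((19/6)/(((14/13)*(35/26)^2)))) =102900/169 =608.88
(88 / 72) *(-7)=-77 / 9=-8.56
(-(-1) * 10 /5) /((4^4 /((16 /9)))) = 1 /72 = 0.01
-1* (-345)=345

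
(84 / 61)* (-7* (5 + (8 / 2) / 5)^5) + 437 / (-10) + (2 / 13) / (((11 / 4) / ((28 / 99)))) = -341718350666293 / 5397356250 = -63312.17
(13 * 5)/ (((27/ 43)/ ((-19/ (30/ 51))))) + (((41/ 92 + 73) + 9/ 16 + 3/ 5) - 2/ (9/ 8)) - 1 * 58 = -165375667/ 49680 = -3328.82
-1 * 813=-813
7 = 7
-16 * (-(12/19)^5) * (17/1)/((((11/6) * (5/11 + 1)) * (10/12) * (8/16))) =304570368/12380495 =24.60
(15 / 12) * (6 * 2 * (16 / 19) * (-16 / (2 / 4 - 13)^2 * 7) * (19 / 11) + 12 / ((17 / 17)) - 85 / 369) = -1881779 / 2029500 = -0.93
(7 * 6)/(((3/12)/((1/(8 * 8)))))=21/8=2.62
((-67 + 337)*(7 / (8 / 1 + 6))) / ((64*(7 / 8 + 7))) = 15 / 56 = 0.27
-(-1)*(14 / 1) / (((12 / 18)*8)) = 21 / 8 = 2.62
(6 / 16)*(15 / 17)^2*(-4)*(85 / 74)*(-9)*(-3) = -91125 / 2516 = -36.22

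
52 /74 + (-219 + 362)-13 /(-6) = 32383 /222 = 145.87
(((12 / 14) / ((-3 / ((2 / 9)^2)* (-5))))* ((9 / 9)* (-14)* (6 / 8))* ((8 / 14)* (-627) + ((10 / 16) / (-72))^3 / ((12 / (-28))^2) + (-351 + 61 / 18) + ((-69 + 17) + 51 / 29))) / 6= 264001978431727 / 70701890273280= 3.73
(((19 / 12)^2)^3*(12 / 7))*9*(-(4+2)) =-47045881 / 32256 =-1458.52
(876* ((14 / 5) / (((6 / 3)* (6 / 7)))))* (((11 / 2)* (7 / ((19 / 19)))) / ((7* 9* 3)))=39347 / 135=291.46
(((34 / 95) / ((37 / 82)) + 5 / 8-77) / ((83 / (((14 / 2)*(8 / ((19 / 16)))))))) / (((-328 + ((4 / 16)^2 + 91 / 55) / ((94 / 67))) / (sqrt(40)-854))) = -3363172334584832 / 29967319196413 + 7876281814016*sqrt(10) / 29967319196413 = -111.40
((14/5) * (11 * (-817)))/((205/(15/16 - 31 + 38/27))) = 778750511/221400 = 3517.39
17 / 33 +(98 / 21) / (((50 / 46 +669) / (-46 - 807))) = -459887 / 84766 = -5.43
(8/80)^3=0.00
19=19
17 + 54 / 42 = 128 / 7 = 18.29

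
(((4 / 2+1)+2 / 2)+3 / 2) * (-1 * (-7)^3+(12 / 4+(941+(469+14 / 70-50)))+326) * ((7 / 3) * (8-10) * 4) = -1043196 / 5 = -208639.20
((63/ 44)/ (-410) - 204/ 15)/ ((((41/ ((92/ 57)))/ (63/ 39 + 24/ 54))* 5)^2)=-15080186037086/ 4214787692061375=-0.00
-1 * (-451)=451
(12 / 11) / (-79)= -12 / 869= -0.01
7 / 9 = 0.78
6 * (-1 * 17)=-102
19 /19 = 1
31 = 31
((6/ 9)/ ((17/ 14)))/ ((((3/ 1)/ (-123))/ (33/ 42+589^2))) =-398266210/ 51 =-7809141.37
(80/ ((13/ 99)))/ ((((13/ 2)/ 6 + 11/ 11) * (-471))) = -0.62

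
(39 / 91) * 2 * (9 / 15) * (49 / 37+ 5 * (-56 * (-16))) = 426366 / 185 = 2304.68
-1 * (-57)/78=19/26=0.73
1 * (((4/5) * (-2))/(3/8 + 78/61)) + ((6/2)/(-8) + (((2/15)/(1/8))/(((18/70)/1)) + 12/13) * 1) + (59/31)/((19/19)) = 659382341/117079560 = 5.63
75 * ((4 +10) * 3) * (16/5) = 10080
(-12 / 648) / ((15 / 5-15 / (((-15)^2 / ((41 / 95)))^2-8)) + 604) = -456877177 / 14975518746096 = -0.00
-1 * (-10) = 10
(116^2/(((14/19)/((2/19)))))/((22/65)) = 437320/77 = 5679.48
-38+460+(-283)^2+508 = 81019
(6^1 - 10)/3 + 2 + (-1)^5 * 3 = -7/3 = -2.33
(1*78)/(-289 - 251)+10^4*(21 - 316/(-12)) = 42599987/90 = 473333.19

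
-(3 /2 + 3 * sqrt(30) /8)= -3 * sqrt(30) /8 - 3 /2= -3.55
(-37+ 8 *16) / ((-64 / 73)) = -6643 / 64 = -103.80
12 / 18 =2 / 3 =0.67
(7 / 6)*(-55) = -385 / 6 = -64.17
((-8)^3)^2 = 262144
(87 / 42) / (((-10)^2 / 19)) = 551 / 1400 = 0.39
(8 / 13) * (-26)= -16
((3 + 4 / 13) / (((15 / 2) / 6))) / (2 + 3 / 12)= 688 / 585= 1.18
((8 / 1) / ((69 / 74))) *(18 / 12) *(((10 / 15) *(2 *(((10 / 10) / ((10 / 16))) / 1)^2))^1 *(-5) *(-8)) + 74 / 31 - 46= 18326008 / 10695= 1713.51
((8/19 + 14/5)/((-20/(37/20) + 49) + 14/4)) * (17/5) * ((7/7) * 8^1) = 3079584/1465375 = 2.10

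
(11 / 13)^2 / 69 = 121 / 11661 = 0.01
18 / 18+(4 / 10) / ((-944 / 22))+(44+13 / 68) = 226587 / 5015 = 45.18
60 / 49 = 1.22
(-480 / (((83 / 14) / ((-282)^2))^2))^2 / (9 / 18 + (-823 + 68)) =-235991426227791184100170137600 / 23871535463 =-9885892199668898361.73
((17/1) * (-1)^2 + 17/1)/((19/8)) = 272/19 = 14.32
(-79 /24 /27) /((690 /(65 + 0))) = -1027 /89424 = -0.01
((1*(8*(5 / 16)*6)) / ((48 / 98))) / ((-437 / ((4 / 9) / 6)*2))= -245 / 94392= -0.00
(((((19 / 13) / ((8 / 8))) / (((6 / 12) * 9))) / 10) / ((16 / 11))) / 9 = 209 / 84240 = 0.00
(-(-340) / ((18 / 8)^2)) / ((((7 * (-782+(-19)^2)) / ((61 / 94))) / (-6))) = 331840 / 3739743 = 0.09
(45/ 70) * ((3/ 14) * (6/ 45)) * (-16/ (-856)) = 9/ 26215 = 0.00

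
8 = 8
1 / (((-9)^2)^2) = 1 / 6561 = 0.00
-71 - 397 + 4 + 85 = -379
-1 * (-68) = 68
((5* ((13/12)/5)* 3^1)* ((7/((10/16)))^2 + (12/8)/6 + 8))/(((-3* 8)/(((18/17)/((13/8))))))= -40107/3400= -11.80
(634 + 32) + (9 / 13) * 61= 9207 / 13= 708.23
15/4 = 3.75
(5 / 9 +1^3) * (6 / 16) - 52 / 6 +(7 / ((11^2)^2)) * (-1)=-1420261 / 175692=-8.08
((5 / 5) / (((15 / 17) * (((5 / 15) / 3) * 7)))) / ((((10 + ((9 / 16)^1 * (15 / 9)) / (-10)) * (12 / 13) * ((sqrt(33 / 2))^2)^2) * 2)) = 3536 / 12082455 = 0.00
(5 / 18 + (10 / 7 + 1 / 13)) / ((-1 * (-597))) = 2921 / 977886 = 0.00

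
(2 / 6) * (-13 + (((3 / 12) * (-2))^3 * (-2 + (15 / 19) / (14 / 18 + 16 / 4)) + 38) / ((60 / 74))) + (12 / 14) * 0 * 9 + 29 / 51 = 13279887 / 1111120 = 11.95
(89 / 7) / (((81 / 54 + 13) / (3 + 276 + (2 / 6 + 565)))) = 740.35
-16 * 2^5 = -512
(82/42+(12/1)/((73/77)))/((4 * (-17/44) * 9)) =-246367/234549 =-1.05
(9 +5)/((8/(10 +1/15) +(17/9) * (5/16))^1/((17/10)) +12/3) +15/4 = 23698209/3559484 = 6.66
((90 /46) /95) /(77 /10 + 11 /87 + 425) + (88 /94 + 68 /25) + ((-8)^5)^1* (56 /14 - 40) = 228089932843843218 /193353632525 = 1179651.66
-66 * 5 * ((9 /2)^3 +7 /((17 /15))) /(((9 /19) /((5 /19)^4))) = -151628125 /466412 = -325.09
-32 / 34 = -16 / 17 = -0.94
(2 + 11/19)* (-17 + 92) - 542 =-6623/19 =-348.58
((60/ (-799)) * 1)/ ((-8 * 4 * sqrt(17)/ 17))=15 * sqrt(17)/ 6392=0.01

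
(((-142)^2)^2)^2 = 165312903998914816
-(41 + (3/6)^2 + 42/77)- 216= -11343/44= -257.80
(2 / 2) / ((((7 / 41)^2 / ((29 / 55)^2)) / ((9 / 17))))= 12723489 / 2519825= 5.05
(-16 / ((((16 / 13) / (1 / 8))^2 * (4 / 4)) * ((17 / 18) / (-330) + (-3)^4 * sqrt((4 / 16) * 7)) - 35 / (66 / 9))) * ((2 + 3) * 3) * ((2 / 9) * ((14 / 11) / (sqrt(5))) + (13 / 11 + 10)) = -2654594765881344000 * sqrt(7) / 27186967061413439279 - 13428844344115200 * sqrt(35) / 27186967061413439279 - 3414422049386400 / 27186967061413439279 - 17272595733120 * sqrt(5) / 27186967061413439279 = -0.26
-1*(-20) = 20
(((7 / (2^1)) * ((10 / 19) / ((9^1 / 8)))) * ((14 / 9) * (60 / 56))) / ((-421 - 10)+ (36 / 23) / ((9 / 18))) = -32200 / 5048433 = -0.01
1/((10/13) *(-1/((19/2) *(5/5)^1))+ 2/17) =4199/154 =27.27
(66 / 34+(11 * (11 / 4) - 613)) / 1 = -39495 / 68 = -580.81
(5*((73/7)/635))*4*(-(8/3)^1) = -2336/2667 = -0.88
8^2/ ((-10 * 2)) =-16/ 5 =-3.20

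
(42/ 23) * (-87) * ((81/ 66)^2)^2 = -970942707/ 2693944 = -360.42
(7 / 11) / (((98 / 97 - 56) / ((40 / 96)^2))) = -2425 / 1207008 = -0.00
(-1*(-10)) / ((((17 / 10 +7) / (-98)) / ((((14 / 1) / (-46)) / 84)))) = 2450 / 6003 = 0.41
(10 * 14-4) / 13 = 136 / 13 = 10.46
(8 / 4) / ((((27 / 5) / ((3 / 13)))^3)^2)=31250 / 2565164201769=0.00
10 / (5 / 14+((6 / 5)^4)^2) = 54687500 / 25467749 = 2.15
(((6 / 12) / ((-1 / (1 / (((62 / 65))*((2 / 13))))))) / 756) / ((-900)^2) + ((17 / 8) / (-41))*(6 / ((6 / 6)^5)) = -0.31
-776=-776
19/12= 1.58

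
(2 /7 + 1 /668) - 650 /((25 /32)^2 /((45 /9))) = -124487109 /23380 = -5324.51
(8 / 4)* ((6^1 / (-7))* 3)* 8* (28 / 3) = -384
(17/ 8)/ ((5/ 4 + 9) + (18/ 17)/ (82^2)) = 485809/ 2343350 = 0.21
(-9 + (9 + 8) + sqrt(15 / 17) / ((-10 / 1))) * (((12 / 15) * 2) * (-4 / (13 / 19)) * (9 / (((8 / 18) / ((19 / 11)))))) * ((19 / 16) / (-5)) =2222316 / 3575 -555579 * sqrt(255) / 1215500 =614.33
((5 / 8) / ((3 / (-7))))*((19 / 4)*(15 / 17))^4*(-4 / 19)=4051096875 / 42762752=94.73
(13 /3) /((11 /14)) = 182 /33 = 5.52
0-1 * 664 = -664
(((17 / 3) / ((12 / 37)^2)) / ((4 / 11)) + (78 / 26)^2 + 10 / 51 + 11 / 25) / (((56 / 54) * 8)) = 115878011 / 6092800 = 19.02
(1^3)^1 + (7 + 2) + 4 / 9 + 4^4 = 2398 / 9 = 266.44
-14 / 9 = -1.56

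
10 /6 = 5 /3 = 1.67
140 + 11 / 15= 2111 / 15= 140.73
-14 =-14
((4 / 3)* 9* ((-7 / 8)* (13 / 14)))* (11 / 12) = -143 / 16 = -8.94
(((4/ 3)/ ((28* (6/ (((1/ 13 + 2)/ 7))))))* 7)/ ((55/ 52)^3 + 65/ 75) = 243360/ 30264703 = 0.01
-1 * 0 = 0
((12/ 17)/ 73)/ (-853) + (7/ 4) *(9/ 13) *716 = 11937527565/ 13761449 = 867.46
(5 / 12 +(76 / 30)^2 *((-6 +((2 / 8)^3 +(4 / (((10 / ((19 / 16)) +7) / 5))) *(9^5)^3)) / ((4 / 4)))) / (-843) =-2032875202877.08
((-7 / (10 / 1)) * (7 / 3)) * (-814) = 19943 / 15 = 1329.53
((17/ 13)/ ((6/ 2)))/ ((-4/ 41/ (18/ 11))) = -2091/ 286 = -7.31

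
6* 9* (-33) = -1782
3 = 3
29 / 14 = 2.07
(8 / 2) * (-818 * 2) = -6544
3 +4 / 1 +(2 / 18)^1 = 64 / 9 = 7.11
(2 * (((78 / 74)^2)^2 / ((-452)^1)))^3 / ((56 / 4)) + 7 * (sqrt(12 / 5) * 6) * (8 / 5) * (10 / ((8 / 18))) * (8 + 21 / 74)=-12381557655576425121 / 1063834430441503771327094384 + 926856 * sqrt(15) / 185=19403.77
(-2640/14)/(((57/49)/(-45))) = 138600/19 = 7294.74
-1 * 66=-66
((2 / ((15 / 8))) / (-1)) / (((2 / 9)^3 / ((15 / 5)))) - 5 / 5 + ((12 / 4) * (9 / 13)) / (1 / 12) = -17399 / 65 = -267.68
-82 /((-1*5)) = 82 /5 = 16.40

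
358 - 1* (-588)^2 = -345386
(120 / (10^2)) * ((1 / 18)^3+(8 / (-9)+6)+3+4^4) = 1540297 / 4860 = 316.93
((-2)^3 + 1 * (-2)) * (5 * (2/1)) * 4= -400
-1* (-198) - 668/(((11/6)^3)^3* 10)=197.71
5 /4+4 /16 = 3 /2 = 1.50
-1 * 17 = -17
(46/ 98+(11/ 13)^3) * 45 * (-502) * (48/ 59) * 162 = -20332626480000/ 6351527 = -3201218.62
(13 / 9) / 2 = 13 / 18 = 0.72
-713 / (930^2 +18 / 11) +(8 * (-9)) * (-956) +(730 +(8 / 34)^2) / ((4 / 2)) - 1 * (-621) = 191966221925753 / 2749522302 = 69818.03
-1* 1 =-1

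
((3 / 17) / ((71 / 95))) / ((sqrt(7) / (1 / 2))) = 285 * sqrt(7) / 16898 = 0.04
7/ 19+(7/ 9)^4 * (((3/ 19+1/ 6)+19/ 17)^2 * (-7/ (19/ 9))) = -112130632243/ 52022195244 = -2.16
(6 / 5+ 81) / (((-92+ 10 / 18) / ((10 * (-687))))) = 5082426 / 823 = 6175.49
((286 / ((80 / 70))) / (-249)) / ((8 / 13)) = -13013 / 7968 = -1.63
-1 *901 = -901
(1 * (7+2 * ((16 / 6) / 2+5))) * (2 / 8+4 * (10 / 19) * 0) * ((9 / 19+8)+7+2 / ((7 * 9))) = 273760 / 3591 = 76.24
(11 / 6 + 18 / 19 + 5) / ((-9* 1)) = -887 / 1026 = -0.86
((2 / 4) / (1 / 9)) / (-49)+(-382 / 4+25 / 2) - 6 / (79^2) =-50821051 / 611618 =-83.09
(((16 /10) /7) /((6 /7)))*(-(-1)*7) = 28 /15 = 1.87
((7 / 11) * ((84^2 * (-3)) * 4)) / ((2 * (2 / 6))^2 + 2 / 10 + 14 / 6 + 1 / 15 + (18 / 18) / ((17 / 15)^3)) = -32759490960 / 2268629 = -14440.22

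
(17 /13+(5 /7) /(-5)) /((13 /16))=1696 /1183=1.43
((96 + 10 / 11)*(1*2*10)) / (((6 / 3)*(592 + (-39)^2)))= 10660 / 23243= 0.46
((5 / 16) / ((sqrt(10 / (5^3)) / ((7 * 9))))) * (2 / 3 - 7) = -440.84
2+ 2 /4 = 2.50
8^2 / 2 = 32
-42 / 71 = -0.59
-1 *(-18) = 18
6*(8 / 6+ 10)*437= 29716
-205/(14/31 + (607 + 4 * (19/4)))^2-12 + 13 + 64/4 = 1282224359/75427280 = 17.00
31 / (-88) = -31 / 88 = -0.35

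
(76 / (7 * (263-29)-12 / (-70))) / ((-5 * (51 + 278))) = -19 / 673698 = -0.00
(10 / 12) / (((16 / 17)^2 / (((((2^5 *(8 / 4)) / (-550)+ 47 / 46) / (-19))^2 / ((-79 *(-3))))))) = 0.00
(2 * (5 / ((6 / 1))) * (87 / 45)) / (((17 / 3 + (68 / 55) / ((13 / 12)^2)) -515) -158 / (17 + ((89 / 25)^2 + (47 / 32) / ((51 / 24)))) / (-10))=-347861536165 / 54816209383956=-0.01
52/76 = 0.68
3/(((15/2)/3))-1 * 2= -4/5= -0.80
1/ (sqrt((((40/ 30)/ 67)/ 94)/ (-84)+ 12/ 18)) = 3*sqrt(11661408290)/ 264515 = 1.22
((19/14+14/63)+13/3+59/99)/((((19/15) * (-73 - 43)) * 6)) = -15035/2036496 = -0.01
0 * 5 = 0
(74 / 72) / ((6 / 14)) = 259 / 108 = 2.40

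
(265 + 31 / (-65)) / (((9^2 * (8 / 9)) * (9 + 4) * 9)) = 0.03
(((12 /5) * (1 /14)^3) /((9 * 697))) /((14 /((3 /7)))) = 1 /234289580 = 0.00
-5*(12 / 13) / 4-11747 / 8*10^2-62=-3819417 / 26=-146900.65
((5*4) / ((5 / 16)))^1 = 64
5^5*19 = 59375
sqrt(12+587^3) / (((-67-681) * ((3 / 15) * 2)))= -5 * sqrt(202262015) / 1496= -47.53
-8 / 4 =-2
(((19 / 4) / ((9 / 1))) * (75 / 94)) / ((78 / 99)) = 0.53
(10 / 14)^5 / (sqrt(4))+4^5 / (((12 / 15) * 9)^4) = 104538125 / 220541454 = 0.47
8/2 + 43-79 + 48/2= -8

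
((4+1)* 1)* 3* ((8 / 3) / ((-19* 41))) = -40 / 779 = -0.05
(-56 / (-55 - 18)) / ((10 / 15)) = 84 / 73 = 1.15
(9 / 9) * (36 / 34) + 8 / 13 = 1.67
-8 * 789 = -6312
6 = 6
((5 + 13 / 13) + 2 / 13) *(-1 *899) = -71920 / 13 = -5532.31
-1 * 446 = -446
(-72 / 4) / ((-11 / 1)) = 1.64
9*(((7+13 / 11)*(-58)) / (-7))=46980 / 77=610.13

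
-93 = -93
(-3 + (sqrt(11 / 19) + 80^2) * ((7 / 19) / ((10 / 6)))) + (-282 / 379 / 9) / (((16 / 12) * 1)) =21 * sqrt(209) / 1805 + 20330941 / 14402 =1411.84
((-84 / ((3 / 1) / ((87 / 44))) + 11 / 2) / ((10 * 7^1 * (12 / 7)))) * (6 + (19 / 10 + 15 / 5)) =-119573 / 26400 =-4.53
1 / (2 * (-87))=-1 / 174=-0.01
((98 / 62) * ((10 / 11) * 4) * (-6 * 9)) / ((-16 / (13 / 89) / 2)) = 171990 / 30349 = 5.67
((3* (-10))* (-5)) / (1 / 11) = 1650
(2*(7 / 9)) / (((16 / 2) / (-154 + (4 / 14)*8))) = -59 / 2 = -29.50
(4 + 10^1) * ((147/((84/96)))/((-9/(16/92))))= -3136/69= -45.45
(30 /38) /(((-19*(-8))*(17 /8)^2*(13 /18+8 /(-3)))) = -0.00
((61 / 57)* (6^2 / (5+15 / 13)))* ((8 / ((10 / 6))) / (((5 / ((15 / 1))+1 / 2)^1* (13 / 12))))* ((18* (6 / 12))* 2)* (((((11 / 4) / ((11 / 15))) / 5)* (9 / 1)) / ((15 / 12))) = 38421216 / 11875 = 3235.47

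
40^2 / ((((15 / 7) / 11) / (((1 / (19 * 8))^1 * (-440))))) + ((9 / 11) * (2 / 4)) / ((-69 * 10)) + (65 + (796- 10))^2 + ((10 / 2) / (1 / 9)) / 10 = 700430.06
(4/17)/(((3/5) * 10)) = 2/51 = 0.04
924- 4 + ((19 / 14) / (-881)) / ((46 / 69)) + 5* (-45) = 17144203 / 24668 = 695.00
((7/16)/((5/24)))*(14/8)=147/40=3.68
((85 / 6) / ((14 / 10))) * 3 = 425 / 14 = 30.36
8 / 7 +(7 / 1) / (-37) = 247 / 259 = 0.95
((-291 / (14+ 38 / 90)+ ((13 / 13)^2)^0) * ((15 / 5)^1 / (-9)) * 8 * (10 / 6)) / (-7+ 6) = -497840 / 5841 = -85.23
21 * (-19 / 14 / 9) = -19 / 6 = -3.17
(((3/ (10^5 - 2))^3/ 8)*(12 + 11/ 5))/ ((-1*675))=-71/ 999940001199992000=-0.00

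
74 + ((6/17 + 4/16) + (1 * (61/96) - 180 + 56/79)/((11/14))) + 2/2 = -9784157/64464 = -151.78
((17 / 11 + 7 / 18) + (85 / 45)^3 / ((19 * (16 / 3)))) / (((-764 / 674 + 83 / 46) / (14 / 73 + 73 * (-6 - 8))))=-13055834781500 / 4283753661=-3047.76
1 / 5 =0.20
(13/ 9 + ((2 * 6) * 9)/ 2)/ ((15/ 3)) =499/ 45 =11.09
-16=-16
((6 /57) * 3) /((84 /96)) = 48 /133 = 0.36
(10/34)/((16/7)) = 35/272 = 0.13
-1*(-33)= 33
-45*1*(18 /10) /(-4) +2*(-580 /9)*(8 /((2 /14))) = -259111 /36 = -7197.53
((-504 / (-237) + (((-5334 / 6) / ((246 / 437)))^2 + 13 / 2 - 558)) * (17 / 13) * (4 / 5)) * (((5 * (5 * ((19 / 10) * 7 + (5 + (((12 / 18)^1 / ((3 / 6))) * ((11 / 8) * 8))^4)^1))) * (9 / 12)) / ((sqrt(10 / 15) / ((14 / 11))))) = 4091512169468294715977 * sqrt(6) / 2839773816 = 3529195541954.08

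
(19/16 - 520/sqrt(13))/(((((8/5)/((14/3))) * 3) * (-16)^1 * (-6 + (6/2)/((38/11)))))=2527/179712 - 665 * sqrt(13)/1404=-1.69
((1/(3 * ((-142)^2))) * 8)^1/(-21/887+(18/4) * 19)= 3548/2293176105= 0.00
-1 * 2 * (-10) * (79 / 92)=17.17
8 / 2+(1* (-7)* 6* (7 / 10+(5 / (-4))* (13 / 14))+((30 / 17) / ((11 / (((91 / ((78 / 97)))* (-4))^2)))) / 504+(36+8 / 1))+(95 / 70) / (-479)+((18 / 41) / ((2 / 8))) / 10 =132.75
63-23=40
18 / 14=9 / 7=1.29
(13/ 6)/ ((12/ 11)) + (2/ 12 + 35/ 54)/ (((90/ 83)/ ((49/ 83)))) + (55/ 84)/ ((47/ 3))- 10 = -24075157/ 3197880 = -7.53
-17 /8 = -2.12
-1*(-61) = 61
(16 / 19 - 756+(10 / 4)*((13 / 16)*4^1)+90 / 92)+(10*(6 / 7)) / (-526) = -4801813967 / 6436136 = -746.07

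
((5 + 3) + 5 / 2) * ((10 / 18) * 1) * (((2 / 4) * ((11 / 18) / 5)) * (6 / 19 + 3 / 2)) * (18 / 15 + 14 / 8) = 1.91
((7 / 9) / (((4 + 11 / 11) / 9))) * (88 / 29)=616 / 145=4.25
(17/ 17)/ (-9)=-1/ 9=-0.11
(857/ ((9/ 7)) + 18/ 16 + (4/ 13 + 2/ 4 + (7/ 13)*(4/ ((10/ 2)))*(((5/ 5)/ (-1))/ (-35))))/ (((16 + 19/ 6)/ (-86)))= -51741943/ 17250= -2999.53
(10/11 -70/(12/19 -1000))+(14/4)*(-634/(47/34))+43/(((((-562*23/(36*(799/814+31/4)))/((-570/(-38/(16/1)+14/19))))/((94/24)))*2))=-4802221214949011/2072792768882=-2316.79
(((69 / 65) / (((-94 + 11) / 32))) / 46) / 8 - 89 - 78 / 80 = -3883369 / 43160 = -89.98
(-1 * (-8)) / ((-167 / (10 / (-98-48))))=40 / 12191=0.00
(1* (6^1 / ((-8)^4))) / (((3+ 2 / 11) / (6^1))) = 99 / 35840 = 0.00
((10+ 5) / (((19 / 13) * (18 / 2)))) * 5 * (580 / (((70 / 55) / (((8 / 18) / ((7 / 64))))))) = 10558.46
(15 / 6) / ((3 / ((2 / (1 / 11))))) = 55 / 3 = 18.33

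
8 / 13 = 0.62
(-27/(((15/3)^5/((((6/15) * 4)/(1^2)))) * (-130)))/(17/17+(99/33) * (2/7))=756/13203125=0.00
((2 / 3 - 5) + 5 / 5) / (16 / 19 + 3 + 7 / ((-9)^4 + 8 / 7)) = -4363825 / 5031279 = -0.87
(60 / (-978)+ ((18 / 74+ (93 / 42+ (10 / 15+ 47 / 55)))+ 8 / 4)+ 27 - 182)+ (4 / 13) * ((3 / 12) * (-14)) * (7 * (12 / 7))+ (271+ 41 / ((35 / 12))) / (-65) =-11590485139 / 69658050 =-166.39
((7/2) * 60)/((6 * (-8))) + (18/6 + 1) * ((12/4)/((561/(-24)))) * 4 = -9617/1496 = -6.43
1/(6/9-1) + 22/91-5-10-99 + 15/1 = -101.76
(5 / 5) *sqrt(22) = sqrt(22) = 4.69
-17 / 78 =-0.22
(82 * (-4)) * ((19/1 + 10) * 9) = -85608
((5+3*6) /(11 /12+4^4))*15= 4140 /3083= 1.34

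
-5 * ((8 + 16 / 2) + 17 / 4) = -405 / 4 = -101.25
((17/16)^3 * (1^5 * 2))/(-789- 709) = -4913/3067904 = -0.00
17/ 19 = 0.89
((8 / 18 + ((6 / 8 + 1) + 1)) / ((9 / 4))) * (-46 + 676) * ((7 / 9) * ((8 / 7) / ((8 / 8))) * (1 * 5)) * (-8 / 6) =-1288000 / 243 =-5300.41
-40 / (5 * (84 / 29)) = -58 / 21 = -2.76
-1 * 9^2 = -81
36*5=180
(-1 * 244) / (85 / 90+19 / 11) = -48312 / 529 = -91.33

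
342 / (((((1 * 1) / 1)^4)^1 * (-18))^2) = 19 / 18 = 1.06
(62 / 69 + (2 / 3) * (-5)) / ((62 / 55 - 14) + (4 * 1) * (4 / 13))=10010 / 47863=0.21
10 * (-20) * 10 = -2000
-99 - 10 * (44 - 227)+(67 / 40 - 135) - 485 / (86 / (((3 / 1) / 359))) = 986503259 / 617480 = 1597.63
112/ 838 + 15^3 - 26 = 1403287/ 419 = 3349.13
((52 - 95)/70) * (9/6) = -129/140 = -0.92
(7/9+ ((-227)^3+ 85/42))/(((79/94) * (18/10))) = -346350544675/44793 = -7732247.11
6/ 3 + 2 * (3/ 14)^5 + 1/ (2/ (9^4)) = 882703883/ 268912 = 3282.50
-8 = -8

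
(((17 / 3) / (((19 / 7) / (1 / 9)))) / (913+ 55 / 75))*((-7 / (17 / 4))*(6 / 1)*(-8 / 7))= 160 / 55803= 0.00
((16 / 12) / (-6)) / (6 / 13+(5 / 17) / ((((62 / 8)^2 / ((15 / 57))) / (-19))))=-212381 / 417699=-0.51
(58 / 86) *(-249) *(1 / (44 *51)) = -2407 / 32164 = -0.07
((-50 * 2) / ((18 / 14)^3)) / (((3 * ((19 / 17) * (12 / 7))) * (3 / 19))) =-1020425 / 19683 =-51.84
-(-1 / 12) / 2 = 1 / 24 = 0.04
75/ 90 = 0.83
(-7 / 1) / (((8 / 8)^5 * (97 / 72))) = -504 / 97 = -5.20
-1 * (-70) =70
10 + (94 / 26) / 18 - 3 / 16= 18745 / 1872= 10.01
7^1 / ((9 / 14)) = 98 / 9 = 10.89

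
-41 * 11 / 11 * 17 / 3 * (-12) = 2788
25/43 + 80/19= 3915/817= 4.79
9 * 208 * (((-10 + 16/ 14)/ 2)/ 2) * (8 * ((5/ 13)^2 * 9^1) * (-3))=12052800/ 91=132448.35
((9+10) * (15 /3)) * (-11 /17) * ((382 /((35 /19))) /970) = -758461 /57715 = -13.14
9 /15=0.60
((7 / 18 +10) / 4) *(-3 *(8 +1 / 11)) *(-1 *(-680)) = -128605 / 3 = -42868.33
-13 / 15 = -0.87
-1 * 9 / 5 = -9 / 5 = -1.80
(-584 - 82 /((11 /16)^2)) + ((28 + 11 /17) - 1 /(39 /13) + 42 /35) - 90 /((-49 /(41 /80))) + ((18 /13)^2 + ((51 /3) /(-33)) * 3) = -1485354384617 /2044082040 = -726.66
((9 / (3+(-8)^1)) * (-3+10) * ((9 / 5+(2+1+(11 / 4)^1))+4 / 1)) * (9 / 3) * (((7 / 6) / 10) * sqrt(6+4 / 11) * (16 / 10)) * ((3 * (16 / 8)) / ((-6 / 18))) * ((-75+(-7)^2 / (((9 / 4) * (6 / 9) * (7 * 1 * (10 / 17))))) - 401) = -195064443 * sqrt(770) / 3125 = -1732101.96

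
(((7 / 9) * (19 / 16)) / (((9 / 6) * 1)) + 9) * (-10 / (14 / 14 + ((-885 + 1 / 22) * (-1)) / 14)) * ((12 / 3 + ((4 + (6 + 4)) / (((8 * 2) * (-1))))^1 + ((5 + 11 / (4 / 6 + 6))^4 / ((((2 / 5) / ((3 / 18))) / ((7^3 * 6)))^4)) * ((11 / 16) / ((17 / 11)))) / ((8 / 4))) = -419049802589533658447965445 / 1189824823296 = -352194536863586.75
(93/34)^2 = 8649/1156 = 7.48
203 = 203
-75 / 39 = -25 / 13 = -1.92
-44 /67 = -0.66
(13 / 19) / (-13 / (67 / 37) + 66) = 871 / 74879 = 0.01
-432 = -432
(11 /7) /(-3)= -11 /21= -0.52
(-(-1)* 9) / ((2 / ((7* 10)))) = 315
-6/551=-0.01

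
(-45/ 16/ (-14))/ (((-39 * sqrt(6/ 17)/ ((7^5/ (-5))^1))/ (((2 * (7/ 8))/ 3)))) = 16807 * sqrt(102)/ 9984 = 17.00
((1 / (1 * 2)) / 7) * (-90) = -6.43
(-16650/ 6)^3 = -21369234375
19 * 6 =114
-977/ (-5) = 977/ 5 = 195.40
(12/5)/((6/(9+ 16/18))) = 178/45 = 3.96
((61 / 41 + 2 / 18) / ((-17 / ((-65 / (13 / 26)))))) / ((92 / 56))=1073800 / 144279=7.44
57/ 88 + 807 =807.65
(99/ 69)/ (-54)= -0.03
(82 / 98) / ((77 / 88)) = 328 / 343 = 0.96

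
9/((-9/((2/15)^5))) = -32/759375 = -0.00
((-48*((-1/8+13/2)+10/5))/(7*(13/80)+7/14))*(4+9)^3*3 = -211966560/131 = -1618065.34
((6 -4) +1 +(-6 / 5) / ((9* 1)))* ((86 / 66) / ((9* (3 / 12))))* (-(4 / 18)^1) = -14792 / 40095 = -0.37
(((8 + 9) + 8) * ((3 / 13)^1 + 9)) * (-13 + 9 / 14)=-259500 / 91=-2851.65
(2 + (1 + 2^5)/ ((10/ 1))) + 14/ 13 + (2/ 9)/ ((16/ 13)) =6.56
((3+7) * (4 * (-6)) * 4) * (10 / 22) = -4800 / 11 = -436.36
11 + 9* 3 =38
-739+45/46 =-33949/46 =-738.02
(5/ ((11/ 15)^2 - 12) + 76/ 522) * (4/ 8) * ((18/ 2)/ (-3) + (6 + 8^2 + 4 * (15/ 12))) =-782492/ 74791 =-10.46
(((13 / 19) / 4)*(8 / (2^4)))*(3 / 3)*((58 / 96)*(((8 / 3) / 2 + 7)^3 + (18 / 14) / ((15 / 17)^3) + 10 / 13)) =2588908967 / 86184000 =30.04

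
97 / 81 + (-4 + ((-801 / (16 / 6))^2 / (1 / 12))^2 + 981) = 24307629709459753 / 20736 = 1172242945093.55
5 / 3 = 1.67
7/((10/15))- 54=-87/2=-43.50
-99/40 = -2.48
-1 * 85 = -85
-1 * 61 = -61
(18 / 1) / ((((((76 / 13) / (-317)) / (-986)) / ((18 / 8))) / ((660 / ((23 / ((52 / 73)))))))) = 1411958201940 / 31901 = 44260625.12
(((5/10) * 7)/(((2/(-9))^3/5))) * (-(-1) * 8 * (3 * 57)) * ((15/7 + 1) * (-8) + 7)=79158465/2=39579232.50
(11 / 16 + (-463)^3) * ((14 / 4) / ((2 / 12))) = -33348956361 / 16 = -2084309772.56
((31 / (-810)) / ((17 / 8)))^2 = 15376 / 47403225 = 0.00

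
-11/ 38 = -0.29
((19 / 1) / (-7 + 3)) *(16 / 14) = -38 / 7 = -5.43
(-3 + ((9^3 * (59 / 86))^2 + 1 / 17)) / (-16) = -31448714257 / 2011712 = -15632.81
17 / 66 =0.26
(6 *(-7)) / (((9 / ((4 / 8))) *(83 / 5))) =-35 / 249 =-0.14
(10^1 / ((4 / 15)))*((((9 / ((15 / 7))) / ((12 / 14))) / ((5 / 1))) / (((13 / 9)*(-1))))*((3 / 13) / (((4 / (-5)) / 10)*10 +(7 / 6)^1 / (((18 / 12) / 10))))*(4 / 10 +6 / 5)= -35721 / 26533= -1.35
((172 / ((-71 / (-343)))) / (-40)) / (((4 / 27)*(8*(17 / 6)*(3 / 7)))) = -2787561 / 193120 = -14.43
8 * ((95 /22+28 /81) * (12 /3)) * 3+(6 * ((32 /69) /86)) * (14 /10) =447.78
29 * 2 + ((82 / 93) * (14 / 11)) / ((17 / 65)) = 1083298 / 17391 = 62.29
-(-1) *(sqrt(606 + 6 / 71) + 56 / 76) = 25.36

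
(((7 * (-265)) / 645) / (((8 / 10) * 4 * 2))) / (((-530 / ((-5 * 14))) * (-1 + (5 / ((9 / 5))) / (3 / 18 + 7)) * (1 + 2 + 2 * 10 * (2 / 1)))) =0.00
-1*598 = -598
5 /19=0.26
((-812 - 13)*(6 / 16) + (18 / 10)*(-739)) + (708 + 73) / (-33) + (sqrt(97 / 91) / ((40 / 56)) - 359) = -242669 / 120 + sqrt(8827) / 65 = -2020.80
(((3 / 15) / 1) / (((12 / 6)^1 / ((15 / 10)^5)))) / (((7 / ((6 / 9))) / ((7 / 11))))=81 / 1760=0.05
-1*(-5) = 5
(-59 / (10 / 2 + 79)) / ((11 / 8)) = -118 / 231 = -0.51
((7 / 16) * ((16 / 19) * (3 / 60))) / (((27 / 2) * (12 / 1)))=0.00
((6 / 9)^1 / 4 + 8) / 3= 49 / 18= 2.72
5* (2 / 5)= 2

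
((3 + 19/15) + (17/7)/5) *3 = 499/35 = 14.26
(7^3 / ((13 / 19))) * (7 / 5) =45619 / 65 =701.83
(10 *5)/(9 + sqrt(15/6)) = 900/157 -50 *sqrt(10)/157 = 4.73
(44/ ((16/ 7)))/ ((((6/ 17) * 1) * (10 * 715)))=119/ 15600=0.01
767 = 767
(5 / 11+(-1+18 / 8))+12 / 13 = 1503 / 572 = 2.63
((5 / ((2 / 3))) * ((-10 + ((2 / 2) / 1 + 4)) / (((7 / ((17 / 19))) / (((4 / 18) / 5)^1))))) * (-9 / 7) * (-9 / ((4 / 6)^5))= -557685 / 29792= -18.72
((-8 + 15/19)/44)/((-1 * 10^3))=137/836000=0.00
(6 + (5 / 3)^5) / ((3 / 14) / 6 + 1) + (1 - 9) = 71948 / 7047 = 10.21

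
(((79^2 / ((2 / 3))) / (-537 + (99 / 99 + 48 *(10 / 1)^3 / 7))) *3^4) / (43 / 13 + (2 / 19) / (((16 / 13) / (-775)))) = -1.90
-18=-18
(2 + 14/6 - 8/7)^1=67/21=3.19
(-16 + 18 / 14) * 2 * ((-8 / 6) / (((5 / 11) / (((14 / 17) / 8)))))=2266 / 255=8.89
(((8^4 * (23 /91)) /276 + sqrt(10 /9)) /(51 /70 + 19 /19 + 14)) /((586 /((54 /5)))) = 42 * sqrt(10) /107531 + 6144 /1397903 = 0.01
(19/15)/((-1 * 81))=-19/1215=-0.02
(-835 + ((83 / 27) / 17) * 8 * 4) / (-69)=380609 / 31671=12.02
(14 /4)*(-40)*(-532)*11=819280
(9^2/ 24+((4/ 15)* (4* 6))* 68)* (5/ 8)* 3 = 52629/ 64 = 822.33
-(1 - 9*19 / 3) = 56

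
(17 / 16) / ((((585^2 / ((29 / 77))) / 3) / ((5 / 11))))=493 / 309188880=0.00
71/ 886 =0.08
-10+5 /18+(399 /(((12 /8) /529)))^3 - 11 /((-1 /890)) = 50151558209834237 /18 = 2786197678324124.28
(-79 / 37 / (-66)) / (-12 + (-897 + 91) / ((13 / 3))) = -79 / 483516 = -0.00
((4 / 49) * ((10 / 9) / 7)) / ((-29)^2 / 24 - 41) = -320 / 147147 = -0.00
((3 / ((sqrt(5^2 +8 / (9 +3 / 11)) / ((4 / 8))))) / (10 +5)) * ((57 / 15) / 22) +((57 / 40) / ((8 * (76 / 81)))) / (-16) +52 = 19 * sqrt(67269) / 1450900 +1064717 / 20480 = 51.99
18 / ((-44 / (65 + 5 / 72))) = -4685 / 176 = -26.62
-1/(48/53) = -53/48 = -1.10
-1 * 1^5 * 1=-1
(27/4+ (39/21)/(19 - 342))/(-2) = -60995/18088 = -3.37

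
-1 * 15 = -15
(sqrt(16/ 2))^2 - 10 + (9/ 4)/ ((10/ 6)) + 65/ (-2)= -663/ 20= -33.15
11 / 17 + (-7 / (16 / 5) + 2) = 125 / 272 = 0.46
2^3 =8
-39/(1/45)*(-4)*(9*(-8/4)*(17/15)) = -143208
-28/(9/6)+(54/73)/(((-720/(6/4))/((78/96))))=-5232991/280320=-18.67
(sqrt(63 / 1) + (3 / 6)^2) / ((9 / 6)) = 5.46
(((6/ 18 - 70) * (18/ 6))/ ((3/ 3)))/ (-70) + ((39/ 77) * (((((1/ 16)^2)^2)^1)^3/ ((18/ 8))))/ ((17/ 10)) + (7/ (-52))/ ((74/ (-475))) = 1279274966343330456229/ 332296515208788049920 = 3.85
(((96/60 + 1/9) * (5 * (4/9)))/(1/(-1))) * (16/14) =-352/81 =-4.35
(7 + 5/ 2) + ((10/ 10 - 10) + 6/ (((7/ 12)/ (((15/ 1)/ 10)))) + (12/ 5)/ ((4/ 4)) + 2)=1423/ 70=20.33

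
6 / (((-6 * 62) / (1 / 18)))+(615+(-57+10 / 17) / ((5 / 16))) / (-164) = -5153617 / 1944630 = -2.65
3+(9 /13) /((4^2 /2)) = 321 /104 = 3.09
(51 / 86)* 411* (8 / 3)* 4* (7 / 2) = 391272 / 43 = 9099.35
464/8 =58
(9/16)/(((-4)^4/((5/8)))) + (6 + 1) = 229421/32768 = 7.00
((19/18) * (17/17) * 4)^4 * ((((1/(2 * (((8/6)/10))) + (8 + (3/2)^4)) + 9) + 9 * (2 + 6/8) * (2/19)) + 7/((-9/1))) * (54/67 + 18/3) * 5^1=394210599320/1318761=298924.98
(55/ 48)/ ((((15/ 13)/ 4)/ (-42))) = -1001/ 6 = -166.83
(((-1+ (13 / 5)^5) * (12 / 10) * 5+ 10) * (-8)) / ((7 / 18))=-322597152 / 21875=-14747.30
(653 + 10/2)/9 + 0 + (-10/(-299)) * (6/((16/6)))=393889/5382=73.19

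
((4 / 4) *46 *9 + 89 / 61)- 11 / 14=354131 / 854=414.67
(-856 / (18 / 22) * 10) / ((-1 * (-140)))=-4708 / 63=-74.73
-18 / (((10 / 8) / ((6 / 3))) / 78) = -11232 / 5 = -2246.40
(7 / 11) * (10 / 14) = 5 / 11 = 0.45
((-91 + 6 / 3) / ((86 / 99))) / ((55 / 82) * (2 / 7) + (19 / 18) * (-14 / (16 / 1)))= 182070504 / 1300793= 139.97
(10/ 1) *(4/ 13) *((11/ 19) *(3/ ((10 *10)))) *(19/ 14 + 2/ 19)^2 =4993593/ 43691830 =0.11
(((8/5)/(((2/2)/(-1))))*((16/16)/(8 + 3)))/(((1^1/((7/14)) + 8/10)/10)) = -40/77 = -0.52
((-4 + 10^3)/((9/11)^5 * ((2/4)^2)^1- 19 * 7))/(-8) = 80203398/85620083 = 0.94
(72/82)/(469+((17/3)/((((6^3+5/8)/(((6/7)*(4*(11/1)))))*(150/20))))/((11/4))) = 6550740/3499361849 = 0.00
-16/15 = -1.07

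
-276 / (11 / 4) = -1104 / 11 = -100.36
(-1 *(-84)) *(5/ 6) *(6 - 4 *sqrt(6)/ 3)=420 - 280 *sqrt(6)/ 3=191.38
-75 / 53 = -1.42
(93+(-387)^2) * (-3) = -449586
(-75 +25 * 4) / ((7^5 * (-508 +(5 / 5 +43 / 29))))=-145 / 49278124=-0.00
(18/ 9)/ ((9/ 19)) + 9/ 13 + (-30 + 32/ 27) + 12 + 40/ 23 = -82031/ 8073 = -10.16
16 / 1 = 16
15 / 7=2.14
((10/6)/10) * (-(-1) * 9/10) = 3/20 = 0.15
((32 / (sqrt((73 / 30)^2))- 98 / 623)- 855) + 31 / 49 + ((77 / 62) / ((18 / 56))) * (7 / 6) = -222992590193 / 266461461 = -836.87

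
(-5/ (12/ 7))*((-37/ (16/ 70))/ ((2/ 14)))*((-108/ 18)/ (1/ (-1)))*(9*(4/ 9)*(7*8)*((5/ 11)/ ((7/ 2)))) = 6345500/ 11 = 576863.64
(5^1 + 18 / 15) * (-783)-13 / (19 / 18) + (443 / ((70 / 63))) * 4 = -310851 / 95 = -3272.12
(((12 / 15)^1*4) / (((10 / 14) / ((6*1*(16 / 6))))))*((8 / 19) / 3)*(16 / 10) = 114688 / 7125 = 16.10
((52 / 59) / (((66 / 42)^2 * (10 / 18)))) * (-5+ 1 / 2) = -103194 / 35695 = -2.89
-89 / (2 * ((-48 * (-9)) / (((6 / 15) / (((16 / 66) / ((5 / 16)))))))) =-979 / 18432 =-0.05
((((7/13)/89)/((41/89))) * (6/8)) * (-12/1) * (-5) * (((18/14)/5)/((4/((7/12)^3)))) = 0.01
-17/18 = -0.94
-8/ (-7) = 8/ 7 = 1.14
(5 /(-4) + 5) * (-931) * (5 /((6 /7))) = -162925 /8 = -20365.62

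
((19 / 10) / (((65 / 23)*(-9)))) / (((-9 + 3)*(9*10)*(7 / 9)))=437 / 2457000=0.00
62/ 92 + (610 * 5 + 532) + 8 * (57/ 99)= 5445491/ 1518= 3587.28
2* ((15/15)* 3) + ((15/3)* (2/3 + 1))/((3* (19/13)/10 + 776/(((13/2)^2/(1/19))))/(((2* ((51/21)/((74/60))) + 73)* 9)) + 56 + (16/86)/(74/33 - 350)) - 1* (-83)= 186674622860798947/2093966617975373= 89.15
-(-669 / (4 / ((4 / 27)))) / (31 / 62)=446 / 9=49.56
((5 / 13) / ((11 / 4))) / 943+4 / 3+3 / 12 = 2562371 / 1618188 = 1.58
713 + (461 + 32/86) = 50498/43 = 1174.37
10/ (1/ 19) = 190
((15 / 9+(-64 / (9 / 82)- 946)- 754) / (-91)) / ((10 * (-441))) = -20533 / 3611790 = -0.01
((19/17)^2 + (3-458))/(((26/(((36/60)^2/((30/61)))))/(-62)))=371961591/469625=792.04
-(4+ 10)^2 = -196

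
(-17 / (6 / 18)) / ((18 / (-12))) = 34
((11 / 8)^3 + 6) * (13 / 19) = 57239 / 9728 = 5.88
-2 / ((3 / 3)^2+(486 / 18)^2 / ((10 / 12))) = -10 / 4379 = -0.00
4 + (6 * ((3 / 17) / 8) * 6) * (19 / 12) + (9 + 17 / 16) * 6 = 4463 / 68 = 65.63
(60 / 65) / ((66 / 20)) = 0.28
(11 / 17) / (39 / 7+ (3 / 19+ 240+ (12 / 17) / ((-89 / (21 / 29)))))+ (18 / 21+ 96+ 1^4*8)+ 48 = 1534357851881 / 10037682186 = 152.86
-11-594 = -605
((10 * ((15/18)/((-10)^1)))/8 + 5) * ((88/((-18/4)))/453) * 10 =-25850/12231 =-2.11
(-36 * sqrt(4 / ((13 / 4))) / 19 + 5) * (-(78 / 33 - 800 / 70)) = 3490 / 77 - 100512 * sqrt(13) / 19019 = 26.27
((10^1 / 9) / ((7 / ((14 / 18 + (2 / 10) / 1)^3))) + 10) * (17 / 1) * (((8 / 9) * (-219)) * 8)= -925457820032 / 3444525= -268675.02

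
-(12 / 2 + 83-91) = 2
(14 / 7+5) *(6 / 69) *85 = 1190 / 23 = 51.74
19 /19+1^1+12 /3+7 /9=61 /9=6.78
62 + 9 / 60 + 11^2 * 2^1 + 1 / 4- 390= -428 / 5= -85.60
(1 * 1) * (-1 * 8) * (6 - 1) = -40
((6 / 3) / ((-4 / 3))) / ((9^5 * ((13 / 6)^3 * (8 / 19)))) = -19 / 3203226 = -0.00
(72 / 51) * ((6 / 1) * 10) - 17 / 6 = 8351 / 102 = 81.87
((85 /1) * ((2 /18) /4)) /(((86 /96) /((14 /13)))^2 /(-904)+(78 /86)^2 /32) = 1782215895040 /18825996839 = 94.67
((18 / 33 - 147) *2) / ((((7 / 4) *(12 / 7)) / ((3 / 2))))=-1611 / 11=-146.45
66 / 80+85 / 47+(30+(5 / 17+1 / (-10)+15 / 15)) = 1081131 / 31960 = 33.83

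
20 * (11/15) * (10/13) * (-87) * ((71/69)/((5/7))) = -1268344/897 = -1413.98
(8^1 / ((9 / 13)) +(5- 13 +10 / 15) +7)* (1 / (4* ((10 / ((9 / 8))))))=0.32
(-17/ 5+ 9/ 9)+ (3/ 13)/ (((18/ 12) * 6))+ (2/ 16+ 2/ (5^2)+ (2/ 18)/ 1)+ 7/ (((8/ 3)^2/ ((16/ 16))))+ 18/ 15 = 23611/ 187200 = 0.13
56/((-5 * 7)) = -8/5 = -1.60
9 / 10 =0.90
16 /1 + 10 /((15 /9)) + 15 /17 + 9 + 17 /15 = 8419 /255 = 33.02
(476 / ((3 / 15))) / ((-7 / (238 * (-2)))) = 161840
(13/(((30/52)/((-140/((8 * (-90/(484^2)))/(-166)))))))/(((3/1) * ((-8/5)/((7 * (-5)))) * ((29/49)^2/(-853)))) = 3025462638562.89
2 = 2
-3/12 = -1/4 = -0.25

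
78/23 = 3.39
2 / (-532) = -1 / 266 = -0.00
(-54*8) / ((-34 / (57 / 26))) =6156 / 221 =27.86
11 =11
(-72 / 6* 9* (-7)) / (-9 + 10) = 756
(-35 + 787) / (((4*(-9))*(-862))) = 94 / 3879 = 0.02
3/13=0.23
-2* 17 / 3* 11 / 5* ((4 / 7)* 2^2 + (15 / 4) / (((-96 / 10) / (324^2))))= 214696757 / 210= 1022365.51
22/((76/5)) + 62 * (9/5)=21479/190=113.05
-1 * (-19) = 19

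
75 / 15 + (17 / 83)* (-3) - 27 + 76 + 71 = 10324 / 83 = 124.39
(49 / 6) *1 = 49 / 6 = 8.17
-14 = -14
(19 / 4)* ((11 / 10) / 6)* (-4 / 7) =-209 / 420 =-0.50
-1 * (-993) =993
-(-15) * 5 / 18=25 / 6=4.17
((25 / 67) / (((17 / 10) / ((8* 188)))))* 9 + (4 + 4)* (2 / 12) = 10156556 / 3417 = 2972.36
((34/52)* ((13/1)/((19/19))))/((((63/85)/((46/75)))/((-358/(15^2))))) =-2379626/212625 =-11.19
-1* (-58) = 58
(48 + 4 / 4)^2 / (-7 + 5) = -2401 / 2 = -1200.50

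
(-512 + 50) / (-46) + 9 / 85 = 19842 / 1955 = 10.15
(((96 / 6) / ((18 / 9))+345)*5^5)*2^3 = 8825000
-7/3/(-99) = 0.02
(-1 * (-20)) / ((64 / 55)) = 275 / 16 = 17.19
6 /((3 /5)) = 10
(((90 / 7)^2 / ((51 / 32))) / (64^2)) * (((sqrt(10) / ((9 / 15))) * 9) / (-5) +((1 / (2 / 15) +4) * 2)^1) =15525 / 26656 -2025 * sqrt(10) / 26656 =0.34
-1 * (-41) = 41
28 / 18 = 14 / 9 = 1.56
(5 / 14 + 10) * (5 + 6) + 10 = 123.93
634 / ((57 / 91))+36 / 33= 635318 / 627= 1013.27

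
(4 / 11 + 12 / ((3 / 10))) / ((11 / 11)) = 444 / 11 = 40.36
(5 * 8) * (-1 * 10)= -400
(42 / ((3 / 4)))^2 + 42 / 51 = 53326 / 17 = 3136.82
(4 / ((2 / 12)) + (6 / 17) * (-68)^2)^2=2742336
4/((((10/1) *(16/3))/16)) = 6/5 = 1.20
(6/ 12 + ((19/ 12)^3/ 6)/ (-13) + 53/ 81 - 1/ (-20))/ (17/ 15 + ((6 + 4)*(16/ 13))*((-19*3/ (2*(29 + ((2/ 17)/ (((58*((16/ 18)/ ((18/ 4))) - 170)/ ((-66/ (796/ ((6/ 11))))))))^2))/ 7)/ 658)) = 1360909252936706170553317/ 1334096697114441934714752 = 1.02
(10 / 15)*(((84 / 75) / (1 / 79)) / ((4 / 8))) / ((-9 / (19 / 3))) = -168112 / 2025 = -83.02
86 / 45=1.91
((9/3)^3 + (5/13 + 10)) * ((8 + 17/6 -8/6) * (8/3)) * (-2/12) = -2052/13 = -157.85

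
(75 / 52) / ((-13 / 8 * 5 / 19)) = -570 / 169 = -3.37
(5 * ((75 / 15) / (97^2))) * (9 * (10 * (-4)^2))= 36000 / 9409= 3.83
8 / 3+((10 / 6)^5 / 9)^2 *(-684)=-740770324 / 531441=-1393.89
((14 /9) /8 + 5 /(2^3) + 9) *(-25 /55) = -3535 /792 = -4.46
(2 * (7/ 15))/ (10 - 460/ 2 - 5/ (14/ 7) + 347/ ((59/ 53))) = 1652/ 157905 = 0.01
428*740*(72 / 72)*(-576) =-182430720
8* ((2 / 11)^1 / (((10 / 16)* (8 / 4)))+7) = 3144 / 55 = 57.16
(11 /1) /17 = 0.65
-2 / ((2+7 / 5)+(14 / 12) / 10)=-120 / 211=-0.57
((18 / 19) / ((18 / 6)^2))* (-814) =-1628 / 19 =-85.68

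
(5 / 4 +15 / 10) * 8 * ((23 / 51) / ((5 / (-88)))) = -44528 / 255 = -174.62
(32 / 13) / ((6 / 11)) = 176 / 39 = 4.51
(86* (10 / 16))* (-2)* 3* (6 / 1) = -1935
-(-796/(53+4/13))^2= -107081104/480249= -222.97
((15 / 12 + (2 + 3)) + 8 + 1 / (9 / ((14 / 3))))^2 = 2544025 / 11664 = 218.11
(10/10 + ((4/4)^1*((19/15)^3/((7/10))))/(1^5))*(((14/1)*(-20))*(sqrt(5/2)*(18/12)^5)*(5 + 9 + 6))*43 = -11285285.11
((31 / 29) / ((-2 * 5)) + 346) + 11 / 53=5319567 / 15370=346.10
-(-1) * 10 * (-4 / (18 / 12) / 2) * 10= -400 / 3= -133.33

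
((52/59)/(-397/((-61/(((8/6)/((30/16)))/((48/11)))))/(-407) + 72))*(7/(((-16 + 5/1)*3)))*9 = -166363470/7118636327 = -0.02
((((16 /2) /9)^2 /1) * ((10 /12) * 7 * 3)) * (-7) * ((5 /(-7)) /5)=1120 /81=13.83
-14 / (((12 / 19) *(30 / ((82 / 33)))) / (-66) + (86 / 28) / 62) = 9466408 / 44623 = 212.14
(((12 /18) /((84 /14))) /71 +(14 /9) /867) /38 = 1861 /21052494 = 0.00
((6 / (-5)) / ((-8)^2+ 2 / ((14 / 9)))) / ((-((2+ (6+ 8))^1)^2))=21 / 292480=0.00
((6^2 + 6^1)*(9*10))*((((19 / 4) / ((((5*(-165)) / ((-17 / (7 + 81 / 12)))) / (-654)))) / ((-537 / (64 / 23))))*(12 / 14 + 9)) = 486701568 / 541475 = 898.84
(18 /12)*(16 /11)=24 /11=2.18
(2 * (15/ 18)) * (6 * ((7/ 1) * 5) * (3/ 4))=525/ 2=262.50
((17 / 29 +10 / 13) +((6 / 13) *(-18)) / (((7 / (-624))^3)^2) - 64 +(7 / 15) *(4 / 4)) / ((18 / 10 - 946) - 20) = 2773451339525448955264 / 641487172599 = 4323471236.83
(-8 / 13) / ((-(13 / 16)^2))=2048 / 2197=0.93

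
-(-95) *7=665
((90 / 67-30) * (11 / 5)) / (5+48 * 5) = -4224 / 16415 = -0.26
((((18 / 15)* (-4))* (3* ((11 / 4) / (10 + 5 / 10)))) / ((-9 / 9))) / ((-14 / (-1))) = 66 / 245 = 0.27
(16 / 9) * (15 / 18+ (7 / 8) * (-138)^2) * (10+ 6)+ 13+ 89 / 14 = 179182229 / 378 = 474027.06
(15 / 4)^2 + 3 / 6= 233 / 16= 14.56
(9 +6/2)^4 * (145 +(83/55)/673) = 111295461888/37015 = 3006766.50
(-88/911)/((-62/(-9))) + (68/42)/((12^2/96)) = 1895440/1779183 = 1.07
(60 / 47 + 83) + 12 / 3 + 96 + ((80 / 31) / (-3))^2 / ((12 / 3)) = 74984189 / 406503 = 184.46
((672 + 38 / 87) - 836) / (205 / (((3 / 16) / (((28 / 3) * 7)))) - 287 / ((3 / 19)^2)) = -42690 / 15638917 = -0.00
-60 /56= -15 /14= -1.07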